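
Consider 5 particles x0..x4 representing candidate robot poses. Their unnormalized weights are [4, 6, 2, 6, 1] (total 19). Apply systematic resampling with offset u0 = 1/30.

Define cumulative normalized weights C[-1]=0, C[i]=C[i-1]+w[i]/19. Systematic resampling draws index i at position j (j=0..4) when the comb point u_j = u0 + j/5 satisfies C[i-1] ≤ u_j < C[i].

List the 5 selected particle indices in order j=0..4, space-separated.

C = [4/19, 10/19, 12/19, 18/19, 1]
j=0: u_0=1/30 ∈ [0, 4/19) → index 0
j=1: u_1=7/30 ∈ [4/19, 10/19) → index 1
j=2: u_2=13/30 ∈ [4/19, 10/19) → index 1
j=3: u_3=19/30 ∈ [12/19, 18/19) → index 3
j=4: u_4=5/6 ∈ [12/19, 18/19) → index 3

0 1 1 3 3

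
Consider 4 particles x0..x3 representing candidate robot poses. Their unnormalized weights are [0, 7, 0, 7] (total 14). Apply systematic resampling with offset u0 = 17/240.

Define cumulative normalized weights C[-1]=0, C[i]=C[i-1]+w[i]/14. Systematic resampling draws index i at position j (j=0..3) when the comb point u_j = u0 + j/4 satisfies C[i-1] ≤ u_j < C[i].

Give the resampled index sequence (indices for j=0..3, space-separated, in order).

1 1 3 3

C = [0, 1/2, 1/2, 1]
j=0: u_0=17/240 ∈ [0, 1/2) → index 1
j=1: u_1=77/240 ∈ [0, 1/2) → index 1
j=2: u_2=137/240 ∈ [1/2, 1) → index 3
j=3: u_3=197/240 ∈ [1/2, 1) → index 3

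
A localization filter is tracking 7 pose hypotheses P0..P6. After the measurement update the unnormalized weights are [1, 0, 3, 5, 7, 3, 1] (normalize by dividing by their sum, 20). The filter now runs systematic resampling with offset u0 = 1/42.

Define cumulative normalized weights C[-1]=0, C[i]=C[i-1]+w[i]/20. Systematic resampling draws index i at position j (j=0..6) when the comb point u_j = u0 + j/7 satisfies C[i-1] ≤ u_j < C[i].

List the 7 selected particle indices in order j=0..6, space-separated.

0 2 3 4 4 4 5

C = [1/20, 1/20, 1/5, 9/20, 4/5, 19/20, 1]
j=0: u_0=1/42 ∈ [0, 1/20) → index 0
j=1: u_1=1/6 ∈ [1/20, 1/5) → index 2
j=2: u_2=13/42 ∈ [1/5, 9/20) → index 3
j=3: u_3=19/42 ∈ [9/20, 4/5) → index 4
j=4: u_4=25/42 ∈ [9/20, 4/5) → index 4
j=5: u_5=31/42 ∈ [9/20, 4/5) → index 4
j=6: u_6=37/42 ∈ [4/5, 19/20) → index 5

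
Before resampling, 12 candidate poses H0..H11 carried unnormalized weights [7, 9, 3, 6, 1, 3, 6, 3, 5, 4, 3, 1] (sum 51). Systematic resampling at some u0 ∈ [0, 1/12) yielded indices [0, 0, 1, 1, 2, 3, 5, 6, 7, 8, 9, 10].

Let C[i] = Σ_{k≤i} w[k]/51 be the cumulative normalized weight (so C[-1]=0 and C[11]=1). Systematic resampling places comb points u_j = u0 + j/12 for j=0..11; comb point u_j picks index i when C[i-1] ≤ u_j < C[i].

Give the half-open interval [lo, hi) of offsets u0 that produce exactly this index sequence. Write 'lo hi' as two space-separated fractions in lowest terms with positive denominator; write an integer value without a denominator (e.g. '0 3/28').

C = [7/51, 16/51, 19/51, 25/51, 26/51, 29/51, 35/51, 38/51, 43/51, 47/51, 50/51, 1]
j=0 picked index 0: u0 ∈ [0, 7/51)
j=1 picked index 0: u0 ∈ [-1/12, 11/204)
j=2 picked index 1: u0 ∈ [-1/34, 5/34)
j=3 picked index 1: u0 ∈ [-23/204, 13/204)
j=4 picked index 2: u0 ∈ [-1/51, 2/51)
j=5 picked index 3: u0 ∈ [-3/68, 5/68)
j=6 picked index 5: u0 ∈ [1/102, 7/102)
j=7 picked index 6: u0 ∈ [-1/68, 7/68)
j=8 picked index 7: u0 ∈ [1/51, 4/51)
j=9 picked index 8: u0 ∈ [-1/204, 19/204)
j=10 picked index 9: u0 ∈ [1/102, 3/34)
j=11 picked index 10: u0 ∈ [1/204, 13/204)
intersection: [1/51, 2/51)

1/51 2/51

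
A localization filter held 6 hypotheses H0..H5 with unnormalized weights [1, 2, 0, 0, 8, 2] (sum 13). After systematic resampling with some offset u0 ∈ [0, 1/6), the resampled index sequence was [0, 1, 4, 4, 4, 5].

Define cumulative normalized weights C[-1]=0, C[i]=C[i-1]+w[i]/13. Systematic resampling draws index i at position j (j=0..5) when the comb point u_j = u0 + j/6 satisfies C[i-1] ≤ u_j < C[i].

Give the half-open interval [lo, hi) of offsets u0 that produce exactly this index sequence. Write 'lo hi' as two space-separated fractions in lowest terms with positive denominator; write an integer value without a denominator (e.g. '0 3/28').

1/78 5/78

C = [1/13, 3/13, 3/13, 3/13, 11/13, 1]
j=0 picked index 0: u0 ∈ [0, 1/13)
j=1 picked index 1: u0 ∈ [-7/78, 5/78)
j=2 picked index 4: u0 ∈ [-4/39, 20/39)
j=3 picked index 4: u0 ∈ [-7/26, 9/26)
j=4 picked index 4: u0 ∈ [-17/39, 7/39)
j=5 picked index 5: u0 ∈ [1/78, 1/6)
intersection: [1/78, 5/78)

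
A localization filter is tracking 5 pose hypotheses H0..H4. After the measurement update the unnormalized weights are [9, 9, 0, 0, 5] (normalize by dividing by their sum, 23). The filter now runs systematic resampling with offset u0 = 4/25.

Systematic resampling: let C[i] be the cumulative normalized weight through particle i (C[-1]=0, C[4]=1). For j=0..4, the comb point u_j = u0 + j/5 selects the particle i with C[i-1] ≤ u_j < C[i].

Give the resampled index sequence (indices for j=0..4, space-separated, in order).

0 0 1 1 4

C = [9/23, 18/23, 18/23, 18/23, 1]
j=0: u_0=4/25 ∈ [0, 9/23) → index 0
j=1: u_1=9/25 ∈ [0, 9/23) → index 0
j=2: u_2=14/25 ∈ [9/23, 18/23) → index 1
j=3: u_3=19/25 ∈ [9/23, 18/23) → index 1
j=4: u_4=24/25 ∈ [18/23, 1) → index 4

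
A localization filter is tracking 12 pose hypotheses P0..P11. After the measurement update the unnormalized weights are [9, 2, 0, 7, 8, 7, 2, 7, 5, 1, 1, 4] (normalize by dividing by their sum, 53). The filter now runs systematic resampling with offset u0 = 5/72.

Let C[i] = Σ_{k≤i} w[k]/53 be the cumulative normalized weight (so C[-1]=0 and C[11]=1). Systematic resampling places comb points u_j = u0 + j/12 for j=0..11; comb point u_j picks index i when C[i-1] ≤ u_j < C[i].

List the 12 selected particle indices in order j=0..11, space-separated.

C = [9/53, 11/53, 11/53, 18/53, 26/53, 33/53, 35/53, 42/53, 47/53, 48/53, 49/53, 1]
j=0: u_0=5/72 ∈ [0, 9/53) → index 0
j=1: u_1=11/72 ∈ [0, 9/53) → index 0
j=2: u_2=17/72 ∈ [11/53, 18/53) → index 3
j=3: u_3=23/72 ∈ [11/53, 18/53) → index 3
j=4: u_4=29/72 ∈ [18/53, 26/53) → index 4
j=5: u_5=35/72 ∈ [18/53, 26/53) → index 4
j=6: u_6=41/72 ∈ [26/53, 33/53) → index 5
j=7: u_7=47/72 ∈ [33/53, 35/53) → index 6
j=8: u_8=53/72 ∈ [35/53, 42/53) → index 7
j=9: u_9=59/72 ∈ [42/53, 47/53) → index 8
j=10: u_10=65/72 ∈ [47/53, 48/53) → index 9
j=11: u_11=71/72 ∈ [49/53, 1) → index 11

0 0 3 3 4 4 5 6 7 8 9 11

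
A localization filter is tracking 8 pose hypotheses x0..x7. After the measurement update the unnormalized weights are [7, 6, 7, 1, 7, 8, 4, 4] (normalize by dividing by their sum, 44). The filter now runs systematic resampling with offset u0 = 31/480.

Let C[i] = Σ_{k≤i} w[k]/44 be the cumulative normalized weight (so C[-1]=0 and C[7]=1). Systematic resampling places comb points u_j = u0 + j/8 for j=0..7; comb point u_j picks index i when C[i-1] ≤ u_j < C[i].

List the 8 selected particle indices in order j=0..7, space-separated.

C = [7/44, 13/44, 5/11, 21/44, 7/11, 9/11, 10/11, 1]
j=0: u_0=31/480 ∈ [0, 7/44) → index 0
j=1: u_1=91/480 ∈ [7/44, 13/44) → index 1
j=2: u_2=151/480 ∈ [13/44, 5/11) → index 2
j=3: u_3=211/480 ∈ [13/44, 5/11) → index 2
j=4: u_4=271/480 ∈ [21/44, 7/11) → index 4
j=5: u_5=331/480 ∈ [7/11, 9/11) → index 5
j=6: u_6=391/480 ∈ [7/11, 9/11) → index 5
j=7: u_7=451/480 ∈ [10/11, 1) → index 7

0 1 2 2 4 5 5 7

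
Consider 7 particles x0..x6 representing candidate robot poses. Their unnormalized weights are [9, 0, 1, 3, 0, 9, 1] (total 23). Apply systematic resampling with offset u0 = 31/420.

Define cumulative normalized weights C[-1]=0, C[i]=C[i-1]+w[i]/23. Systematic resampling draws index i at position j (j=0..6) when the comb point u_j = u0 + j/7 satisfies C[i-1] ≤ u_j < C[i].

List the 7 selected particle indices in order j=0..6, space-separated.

C = [9/23, 9/23, 10/23, 13/23, 13/23, 22/23, 1]
j=0: u_0=31/420 ∈ [0, 9/23) → index 0
j=1: u_1=13/60 ∈ [0, 9/23) → index 0
j=2: u_2=151/420 ∈ [0, 9/23) → index 0
j=3: u_3=211/420 ∈ [10/23, 13/23) → index 3
j=4: u_4=271/420 ∈ [13/23, 22/23) → index 5
j=5: u_5=331/420 ∈ [13/23, 22/23) → index 5
j=6: u_6=391/420 ∈ [13/23, 22/23) → index 5

0 0 0 3 5 5 5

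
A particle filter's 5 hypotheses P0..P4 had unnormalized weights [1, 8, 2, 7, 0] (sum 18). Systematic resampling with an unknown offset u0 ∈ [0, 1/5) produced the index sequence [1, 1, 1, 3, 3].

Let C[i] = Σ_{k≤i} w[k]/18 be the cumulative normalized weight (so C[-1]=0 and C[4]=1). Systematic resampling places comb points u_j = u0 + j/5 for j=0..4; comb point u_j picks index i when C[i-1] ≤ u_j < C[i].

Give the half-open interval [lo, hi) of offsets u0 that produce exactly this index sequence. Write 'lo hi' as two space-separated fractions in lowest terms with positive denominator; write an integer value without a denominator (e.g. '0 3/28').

1/18 1/10

C = [1/18, 1/2, 11/18, 1, 1]
j=0 picked index 1: u0 ∈ [1/18, 1/2)
j=1 picked index 1: u0 ∈ [-13/90, 3/10)
j=2 picked index 1: u0 ∈ [-31/90, 1/10)
j=3 picked index 3: u0 ∈ [1/90, 2/5)
j=4 picked index 3: u0 ∈ [-17/90, 1/5)
intersection: [1/18, 1/10)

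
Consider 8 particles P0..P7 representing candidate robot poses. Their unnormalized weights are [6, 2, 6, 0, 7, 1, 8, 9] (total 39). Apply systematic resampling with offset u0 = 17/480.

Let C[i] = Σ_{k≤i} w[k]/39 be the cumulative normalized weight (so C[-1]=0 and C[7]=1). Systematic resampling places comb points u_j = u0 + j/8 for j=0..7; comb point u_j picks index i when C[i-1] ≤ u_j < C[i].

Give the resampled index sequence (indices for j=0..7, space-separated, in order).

0 1 2 4 4 6 7 7

C = [2/13, 8/39, 14/39, 14/39, 7/13, 22/39, 10/13, 1]
j=0: u_0=17/480 ∈ [0, 2/13) → index 0
j=1: u_1=77/480 ∈ [2/13, 8/39) → index 1
j=2: u_2=137/480 ∈ [8/39, 14/39) → index 2
j=3: u_3=197/480 ∈ [14/39, 7/13) → index 4
j=4: u_4=257/480 ∈ [14/39, 7/13) → index 4
j=5: u_5=317/480 ∈ [22/39, 10/13) → index 6
j=6: u_6=377/480 ∈ [10/13, 1) → index 7
j=7: u_7=437/480 ∈ [10/13, 1) → index 7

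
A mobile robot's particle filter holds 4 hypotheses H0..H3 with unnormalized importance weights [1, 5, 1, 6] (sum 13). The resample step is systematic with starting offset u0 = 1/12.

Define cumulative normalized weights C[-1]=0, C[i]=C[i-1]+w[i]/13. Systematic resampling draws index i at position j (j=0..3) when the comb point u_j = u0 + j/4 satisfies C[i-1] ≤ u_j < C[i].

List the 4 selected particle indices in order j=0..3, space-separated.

C = [1/13, 6/13, 7/13, 1]
j=0: u_0=1/12 ∈ [1/13, 6/13) → index 1
j=1: u_1=1/3 ∈ [1/13, 6/13) → index 1
j=2: u_2=7/12 ∈ [7/13, 1) → index 3
j=3: u_3=5/6 ∈ [7/13, 1) → index 3

1 1 3 3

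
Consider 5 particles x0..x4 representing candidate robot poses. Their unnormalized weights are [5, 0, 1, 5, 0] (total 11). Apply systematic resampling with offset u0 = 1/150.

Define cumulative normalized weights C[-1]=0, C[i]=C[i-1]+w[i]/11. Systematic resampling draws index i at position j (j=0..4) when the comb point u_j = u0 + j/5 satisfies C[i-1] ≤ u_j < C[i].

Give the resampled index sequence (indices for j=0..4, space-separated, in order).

0 0 0 3 3

C = [5/11, 5/11, 6/11, 1, 1]
j=0: u_0=1/150 ∈ [0, 5/11) → index 0
j=1: u_1=31/150 ∈ [0, 5/11) → index 0
j=2: u_2=61/150 ∈ [0, 5/11) → index 0
j=3: u_3=91/150 ∈ [6/11, 1) → index 3
j=4: u_4=121/150 ∈ [6/11, 1) → index 3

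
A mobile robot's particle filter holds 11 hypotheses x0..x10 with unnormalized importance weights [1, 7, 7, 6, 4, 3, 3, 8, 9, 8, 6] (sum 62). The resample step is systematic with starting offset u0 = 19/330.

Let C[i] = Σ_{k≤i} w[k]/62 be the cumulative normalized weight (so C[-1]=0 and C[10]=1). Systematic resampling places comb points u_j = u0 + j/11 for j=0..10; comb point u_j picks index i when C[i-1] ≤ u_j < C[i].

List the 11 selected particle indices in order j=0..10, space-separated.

1 2 2 3 5 7 7 8 9 9 10

C = [1/62, 4/31, 15/62, 21/62, 25/62, 14/31, 1/2, 39/62, 24/31, 28/31, 1]
j=0: u_0=19/330 ∈ [1/62, 4/31) → index 1
j=1: u_1=49/330 ∈ [4/31, 15/62) → index 2
j=2: u_2=79/330 ∈ [4/31, 15/62) → index 2
j=3: u_3=109/330 ∈ [15/62, 21/62) → index 3
j=4: u_4=139/330 ∈ [25/62, 14/31) → index 5
j=5: u_5=169/330 ∈ [1/2, 39/62) → index 7
j=6: u_6=199/330 ∈ [1/2, 39/62) → index 7
j=7: u_7=229/330 ∈ [39/62, 24/31) → index 8
j=8: u_8=259/330 ∈ [24/31, 28/31) → index 9
j=9: u_9=289/330 ∈ [24/31, 28/31) → index 9
j=10: u_10=29/30 ∈ [28/31, 1) → index 10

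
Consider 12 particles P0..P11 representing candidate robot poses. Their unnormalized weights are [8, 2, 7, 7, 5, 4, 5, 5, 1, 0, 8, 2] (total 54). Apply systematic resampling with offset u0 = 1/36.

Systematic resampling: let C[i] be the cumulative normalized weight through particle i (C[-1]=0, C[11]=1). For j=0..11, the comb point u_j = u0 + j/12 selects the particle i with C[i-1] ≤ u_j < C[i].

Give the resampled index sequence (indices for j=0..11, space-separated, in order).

C = [4/27, 5/27, 17/54, 4/9, 29/54, 11/18, 19/27, 43/54, 22/27, 22/27, 26/27, 1]
j=0: u_0=1/36 ∈ [0, 4/27) → index 0
j=1: u_1=1/9 ∈ [0, 4/27) → index 0
j=2: u_2=7/36 ∈ [5/27, 17/54) → index 2
j=3: u_3=5/18 ∈ [5/27, 17/54) → index 2
j=4: u_4=13/36 ∈ [17/54, 4/9) → index 3
j=5: u_5=4/9 ∈ [4/9, 29/54) → index 4
j=6: u_6=19/36 ∈ [4/9, 29/54) → index 4
j=7: u_7=11/18 ∈ [11/18, 19/27) → index 6
j=8: u_8=25/36 ∈ [11/18, 19/27) → index 6
j=9: u_9=7/9 ∈ [19/27, 43/54) → index 7
j=10: u_10=31/36 ∈ [22/27, 26/27) → index 10
j=11: u_11=17/18 ∈ [22/27, 26/27) → index 10

0 0 2 2 3 4 4 6 6 7 10 10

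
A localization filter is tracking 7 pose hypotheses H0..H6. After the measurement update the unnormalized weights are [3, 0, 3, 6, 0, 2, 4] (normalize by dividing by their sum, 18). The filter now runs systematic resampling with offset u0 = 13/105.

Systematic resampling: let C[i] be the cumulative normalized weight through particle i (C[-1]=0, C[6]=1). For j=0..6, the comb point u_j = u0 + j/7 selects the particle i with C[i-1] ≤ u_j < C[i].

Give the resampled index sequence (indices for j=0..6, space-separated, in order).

C = [1/6, 1/6, 1/3, 2/3, 2/3, 7/9, 1]
j=0: u_0=13/105 ∈ [0, 1/6) → index 0
j=1: u_1=4/15 ∈ [1/6, 1/3) → index 2
j=2: u_2=43/105 ∈ [1/3, 2/3) → index 3
j=3: u_3=58/105 ∈ [1/3, 2/3) → index 3
j=4: u_4=73/105 ∈ [2/3, 7/9) → index 5
j=5: u_5=88/105 ∈ [7/9, 1) → index 6
j=6: u_6=103/105 ∈ [7/9, 1) → index 6

0 2 3 3 5 6 6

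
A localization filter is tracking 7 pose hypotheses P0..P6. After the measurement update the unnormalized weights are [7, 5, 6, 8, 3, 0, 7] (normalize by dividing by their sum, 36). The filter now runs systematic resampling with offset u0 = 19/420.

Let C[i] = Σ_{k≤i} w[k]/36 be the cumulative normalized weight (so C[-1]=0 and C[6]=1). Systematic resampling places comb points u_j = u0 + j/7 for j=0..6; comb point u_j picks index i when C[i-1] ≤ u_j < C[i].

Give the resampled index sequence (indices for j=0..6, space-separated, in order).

C = [7/36, 1/3, 1/2, 13/18, 29/36, 29/36, 1]
j=0: u_0=19/420 ∈ [0, 7/36) → index 0
j=1: u_1=79/420 ∈ [0, 7/36) → index 0
j=2: u_2=139/420 ∈ [7/36, 1/3) → index 1
j=3: u_3=199/420 ∈ [1/3, 1/2) → index 2
j=4: u_4=37/60 ∈ [1/2, 13/18) → index 3
j=5: u_5=319/420 ∈ [13/18, 29/36) → index 4
j=6: u_6=379/420 ∈ [29/36, 1) → index 6

0 0 1 2 3 4 6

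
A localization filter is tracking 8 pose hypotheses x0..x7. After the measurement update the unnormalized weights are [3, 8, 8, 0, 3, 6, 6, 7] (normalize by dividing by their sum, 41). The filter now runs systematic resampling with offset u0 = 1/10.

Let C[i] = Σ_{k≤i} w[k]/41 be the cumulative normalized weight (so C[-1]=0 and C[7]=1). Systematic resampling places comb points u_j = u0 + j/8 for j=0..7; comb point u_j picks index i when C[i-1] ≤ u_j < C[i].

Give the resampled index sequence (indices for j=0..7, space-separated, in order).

C = [3/41, 11/41, 19/41, 19/41, 22/41, 28/41, 34/41, 1]
j=0: u_0=1/10 ∈ [3/41, 11/41) → index 1
j=1: u_1=9/40 ∈ [3/41, 11/41) → index 1
j=2: u_2=7/20 ∈ [11/41, 19/41) → index 2
j=3: u_3=19/40 ∈ [19/41, 22/41) → index 4
j=4: u_4=3/5 ∈ [22/41, 28/41) → index 5
j=5: u_5=29/40 ∈ [28/41, 34/41) → index 6
j=6: u_6=17/20 ∈ [34/41, 1) → index 7
j=7: u_7=39/40 ∈ [34/41, 1) → index 7

1 1 2 4 5 6 7 7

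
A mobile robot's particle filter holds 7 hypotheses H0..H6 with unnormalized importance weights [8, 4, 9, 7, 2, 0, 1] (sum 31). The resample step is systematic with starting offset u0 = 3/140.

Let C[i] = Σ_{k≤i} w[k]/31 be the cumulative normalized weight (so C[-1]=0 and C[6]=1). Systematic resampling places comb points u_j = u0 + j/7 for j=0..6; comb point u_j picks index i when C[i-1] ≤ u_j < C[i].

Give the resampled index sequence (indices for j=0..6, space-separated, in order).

0 0 1 2 2 3 3

C = [8/31, 12/31, 21/31, 28/31, 30/31, 30/31, 1]
j=0: u_0=3/140 ∈ [0, 8/31) → index 0
j=1: u_1=23/140 ∈ [0, 8/31) → index 0
j=2: u_2=43/140 ∈ [8/31, 12/31) → index 1
j=3: u_3=9/20 ∈ [12/31, 21/31) → index 2
j=4: u_4=83/140 ∈ [12/31, 21/31) → index 2
j=5: u_5=103/140 ∈ [21/31, 28/31) → index 3
j=6: u_6=123/140 ∈ [21/31, 28/31) → index 3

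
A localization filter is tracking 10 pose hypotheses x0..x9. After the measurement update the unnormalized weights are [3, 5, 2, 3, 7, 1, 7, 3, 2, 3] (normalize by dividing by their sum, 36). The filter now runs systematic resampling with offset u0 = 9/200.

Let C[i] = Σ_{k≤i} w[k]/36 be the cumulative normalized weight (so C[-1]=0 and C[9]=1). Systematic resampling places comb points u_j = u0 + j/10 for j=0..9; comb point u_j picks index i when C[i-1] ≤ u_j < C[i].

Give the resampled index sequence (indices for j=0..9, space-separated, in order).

0 1 2 3 4 4 6 6 7 9

C = [1/12, 2/9, 5/18, 13/36, 5/9, 7/12, 7/9, 31/36, 11/12, 1]
j=0: u_0=9/200 ∈ [0, 1/12) → index 0
j=1: u_1=29/200 ∈ [1/12, 2/9) → index 1
j=2: u_2=49/200 ∈ [2/9, 5/18) → index 2
j=3: u_3=69/200 ∈ [5/18, 13/36) → index 3
j=4: u_4=89/200 ∈ [13/36, 5/9) → index 4
j=5: u_5=109/200 ∈ [13/36, 5/9) → index 4
j=6: u_6=129/200 ∈ [7/12, 7/9) → index 6
j=7: u_7=149/200 ∈ [7/12, 7/9) → index 6
j=8: u_8=169/200 ∈ [7/9, 31/36) → index 7
j=9: u_9=189/200 ∈ [11/12, 1) → index 9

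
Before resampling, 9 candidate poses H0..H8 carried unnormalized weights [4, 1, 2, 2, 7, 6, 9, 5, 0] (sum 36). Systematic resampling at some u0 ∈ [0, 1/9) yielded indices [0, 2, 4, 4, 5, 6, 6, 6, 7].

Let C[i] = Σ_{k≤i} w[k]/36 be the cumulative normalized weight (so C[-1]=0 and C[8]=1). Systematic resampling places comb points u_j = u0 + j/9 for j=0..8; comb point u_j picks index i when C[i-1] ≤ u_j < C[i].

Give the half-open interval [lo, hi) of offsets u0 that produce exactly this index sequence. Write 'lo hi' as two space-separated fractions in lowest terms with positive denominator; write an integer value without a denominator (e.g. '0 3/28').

C = [1/9, 5/36, 7/36, 1/4, 4/9, 11/18, 31/36, 1, 1]
j=0 picked index 0: u0 ∈ [0, 1/9)
j=1 picked index 2: u0 ∈ [1/36, 1/12)
j=2 picked index 4: u0 ∈ [1/36, 2/9)
j=3 picked index 4: u0 ∈ [-1/12, 1/9)
j=4 picked index 5: u0 ∈ [0, 1/6)
j=5 picked index 6: u0 ∈ [1/18, 11/36)
j=6 picked index 6: u0 ∈ [-1/18, 7/36)
j=7 picked index 6: u0 ∈ [-1/6, 1/12)
j=8 picked index 7: u0 ∈ [-1/36, 1/9)
intersection: [1/18, 1/12)

1/18 1/12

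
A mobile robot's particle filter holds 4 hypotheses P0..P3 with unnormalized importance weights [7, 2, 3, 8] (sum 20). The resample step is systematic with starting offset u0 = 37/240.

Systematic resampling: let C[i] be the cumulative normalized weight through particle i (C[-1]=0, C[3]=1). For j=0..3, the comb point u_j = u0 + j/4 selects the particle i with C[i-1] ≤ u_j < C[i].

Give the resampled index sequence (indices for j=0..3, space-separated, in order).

0 1 3 3

C = [7/20, 9/20, 3/5, 1]
j=0: u_0=37/240 ∈ [0, 7/20) → index 0
j=1: u_1=97/240 ∈ [7/20, 9/20) → index 1
j=2: u_2=157/240 ∈ [3/5, 1) → index 3
j=3: u_3=217/240 ∈ [3/5, 1) → index 3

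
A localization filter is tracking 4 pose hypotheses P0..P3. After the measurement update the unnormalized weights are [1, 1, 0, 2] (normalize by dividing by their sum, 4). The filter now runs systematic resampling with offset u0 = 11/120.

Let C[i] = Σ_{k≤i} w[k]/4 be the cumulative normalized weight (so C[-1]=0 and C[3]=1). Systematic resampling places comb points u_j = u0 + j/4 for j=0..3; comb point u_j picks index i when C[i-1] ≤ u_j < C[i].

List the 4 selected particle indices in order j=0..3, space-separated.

C = [1/4, 1/2, 1/2, 1]
j=0: u_0=11/120 ∈ [0, 1/4) → index 0
j=1: u_1=41/120 ∈ [1/4, 1/2) → index 1
j=2: u_2=71/120 ∈ [1/2, 1) → index 3
j=3: u_3=101/120 ∈ [1/2, 1) → index 3

0 1 3 3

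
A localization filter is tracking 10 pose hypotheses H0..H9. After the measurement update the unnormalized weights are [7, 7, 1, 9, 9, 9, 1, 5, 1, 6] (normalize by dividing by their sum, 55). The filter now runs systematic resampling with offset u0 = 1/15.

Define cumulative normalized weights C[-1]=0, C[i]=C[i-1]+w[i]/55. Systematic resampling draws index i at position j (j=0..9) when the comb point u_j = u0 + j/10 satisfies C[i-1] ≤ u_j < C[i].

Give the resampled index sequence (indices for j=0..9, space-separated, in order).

0 1 2 3 4 4 5 6 7 9

C = [7/55, 14/55, 3/11, 24/55, 3/5, 42/55, 43/55, 48/55, 49/55, 1]
j=0: u_0=1/15 ∈ [0, 7/55) → index 0
j=1: u_1=1/6 ∈ [7/55, 14/55) → index 1
j=2: u_2=4/15 ∈ [14/55, 3/11) → index 2
j=3: u_3=11/30 ∈ [3/11, 24/55) → index 3
j=4: u_4=7/15 ∈ [24/55, 3/5) → index 4
j=5: u_5=17/30 ∈ [24/55, 3/5) → index 4
j=6: u_6=2/3 ∈ [3/5, 42/55) → index 5
j=7: u_7=23/30 ∈ [42/55, 43/55) → index 6
j=8: u_8=13/15 ∈ [43/55, 48/55) → index 7
j=9: u_9=29/30 ∈ [49/55, 1) → index 9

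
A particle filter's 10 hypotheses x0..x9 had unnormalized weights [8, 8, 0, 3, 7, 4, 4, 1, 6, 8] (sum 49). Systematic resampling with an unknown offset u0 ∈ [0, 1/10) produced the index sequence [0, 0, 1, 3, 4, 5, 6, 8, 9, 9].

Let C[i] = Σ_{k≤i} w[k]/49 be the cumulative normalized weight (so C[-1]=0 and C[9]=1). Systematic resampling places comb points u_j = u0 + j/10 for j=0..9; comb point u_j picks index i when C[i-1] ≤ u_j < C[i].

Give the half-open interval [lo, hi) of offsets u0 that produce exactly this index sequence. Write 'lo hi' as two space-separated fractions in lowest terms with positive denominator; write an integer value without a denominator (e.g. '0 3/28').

9/245 31/490

C = [8/49, 16/49, 16/49, 19/49, 26/49, 30/49, 34/49, 5/7, 41/49, 1]
j=0 picked index 0: u0 ∈ [0, 8/49)
j=1 picked index 0: u0 ∈ [-1/10, 31/490)
j=2 picked index 1: u0 ∈ [-9/245, 31/245)
j=3 picked index 3: u0 ∈ [13/490, 43/490)
j=4 picked index 4: u0 ∈ [-3/245, 32/245)
j=5 picked index 5: u0 ∈ [3/98, 11/98)
j=6 picked index 6: u0 ∈ [3/245, 23/245)
j=7 picked index 8: u0 ∈ [1/70, 67/490)
j=8 picked index 9: u0 ∈ [9/245, 1/5)
j=9 picked index 9: u0 ∈ [-31/490, 1/10)
intersection: [9/245, 31/490)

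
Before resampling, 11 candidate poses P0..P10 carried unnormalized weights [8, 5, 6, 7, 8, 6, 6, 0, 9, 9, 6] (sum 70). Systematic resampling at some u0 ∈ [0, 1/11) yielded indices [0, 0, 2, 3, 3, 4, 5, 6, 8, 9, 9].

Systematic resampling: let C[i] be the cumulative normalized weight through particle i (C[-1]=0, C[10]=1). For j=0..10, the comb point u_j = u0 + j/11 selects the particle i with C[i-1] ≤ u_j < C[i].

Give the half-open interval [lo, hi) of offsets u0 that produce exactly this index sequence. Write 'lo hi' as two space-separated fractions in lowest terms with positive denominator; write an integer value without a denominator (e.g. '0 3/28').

C = [4/35, 13/70, 19/70, 13/35, 17/35, 4/7, 23/35, 23/35, 11/14, 32/35, 1]
j=0 picked index 0: u0 ∈ [0, 4/35)
j=1 picked index 0: u0 ∈ [-1/11, 9/385)
j=2 picked index 2: u0 ∈ [3/770, 69/770)
j=3 picked index 3: u0 ∈ [-1/770, 38/385)
j=4 picked index 3: u0 ∈ [-71/770, 3/385)
j=5 picked index 4: u0 ∈ [-32/385, 12/385)
j=6 picked index 5: u0 ∈ [-23/385, 2/77)
j=7 picked index 6: u0 ∈ [-5/77, 8/385)
j=8 picked index 8: u0 ∈ [-27/385, 9/154)
j=9 picked index 9: u0 ∈ [-5/154, 37/385)
j=10 picked index 9: u0 ∈ [-19/154, 2/385)
intersection: [3/770, 2/385)

3/770 2/385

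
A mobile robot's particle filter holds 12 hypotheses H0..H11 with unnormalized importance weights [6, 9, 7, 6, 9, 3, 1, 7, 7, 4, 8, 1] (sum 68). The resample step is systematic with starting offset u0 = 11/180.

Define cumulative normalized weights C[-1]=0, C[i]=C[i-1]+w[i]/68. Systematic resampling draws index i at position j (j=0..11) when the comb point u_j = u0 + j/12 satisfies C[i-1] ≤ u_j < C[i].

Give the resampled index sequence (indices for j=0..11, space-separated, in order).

C = [3/34, 15/68, 11/34, 7/17, 37/68, 10/17, 41/68, 12/17, 55/68, 59/68, 67/68, 1]
j=0: u_0=11/180 ∈ [0, 3/34) → index 0
j=1: u_1=13/90 ∈ [3/34, 15/68) → index 1
j=2: u_2=41/180 ∈ [15/68, 11/34) → index 2
j=3: u_3=14/45 ∈ [15/68, 11/34) → index 2
j=4: u_4=71/180 ∈ [11/34, 7/17) → index 3
j=5: u_5=43/90 ∈ [7/17, 37/68) → index 4
j=6: u_6=101/180 ∈ [37/68, 10/17) → index 5
j=7: u_7=29/45 ∈ [41/68, 12/17) → index 7
j=8: u_8=131/180 ∈ [12/17, 55/68) → index 8
j=9: u_9=73/90 ∈ [55/68, 59/68) → index 9
j=10: u_10=161/180 ∈ [59/68, 67/68) → index 10
j=11: u_11=44/45 ∈ [59/68, 67/68) → index 10

0 1 2 2 3 4 5 7 8 9 10 10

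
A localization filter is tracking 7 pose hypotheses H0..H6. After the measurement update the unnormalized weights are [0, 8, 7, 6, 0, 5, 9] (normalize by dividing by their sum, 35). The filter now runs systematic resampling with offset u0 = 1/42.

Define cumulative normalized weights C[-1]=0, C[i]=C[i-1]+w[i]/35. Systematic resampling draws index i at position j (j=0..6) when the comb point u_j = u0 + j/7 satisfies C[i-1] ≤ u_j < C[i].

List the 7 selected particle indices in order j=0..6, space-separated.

C = [0, 8/35, 3/7, 3/5, 3/5, 26/35, 1]
j=0: u_0=1/42 ∈ [0, 8/35) → index 1
j=1: u_1=1/6 ∈ [0, 8/35) → index 1
j=2: u_2=13/42 ∈ [8/35, 3/7) → index 2
j=3: u_3=19/42 ∈ [3/7, 3/5) → index 3
j=4: u_4=25/42 ∈ [3/7, 3/5) → index 3
j=5: u_5=31/42 ∈ [3/5, 26/35) → index 5
j=6: u_6=37/42 ∈ [26/35, 1) → index 6

1 1 2 3 3 5 6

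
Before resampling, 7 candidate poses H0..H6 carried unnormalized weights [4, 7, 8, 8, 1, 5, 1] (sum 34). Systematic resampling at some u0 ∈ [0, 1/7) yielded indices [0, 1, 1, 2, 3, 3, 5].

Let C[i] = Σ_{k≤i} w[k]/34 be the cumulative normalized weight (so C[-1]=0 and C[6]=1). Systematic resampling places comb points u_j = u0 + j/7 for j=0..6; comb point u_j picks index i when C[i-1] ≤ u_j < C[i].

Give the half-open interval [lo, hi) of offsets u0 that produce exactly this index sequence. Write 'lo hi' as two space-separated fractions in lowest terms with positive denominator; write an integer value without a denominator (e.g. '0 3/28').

0 9/238

C = [2/17, 11/34, 19/34, 27/34, 14/17, 33/34, 1]
j=0 picked index 0: u0 ∈ [0, 2/17)
j=1 picked index 1: u0 ∈ [-3/119, 43/238)
j=2 picked index 1: u0 ∈ [-20/119, 9/238)
j=3 picked index 2: u0 ∈ [-25/238, 31/238)
j=4 picked index 3: u0 ∈ [-3/238, 53/238)
j=5 picked index 3: u0 ∈ [-37/238, 19/238)
j=6 picked index 5: u0 ∈ [-4/119, 27/238)
intersection: [0, 9/238)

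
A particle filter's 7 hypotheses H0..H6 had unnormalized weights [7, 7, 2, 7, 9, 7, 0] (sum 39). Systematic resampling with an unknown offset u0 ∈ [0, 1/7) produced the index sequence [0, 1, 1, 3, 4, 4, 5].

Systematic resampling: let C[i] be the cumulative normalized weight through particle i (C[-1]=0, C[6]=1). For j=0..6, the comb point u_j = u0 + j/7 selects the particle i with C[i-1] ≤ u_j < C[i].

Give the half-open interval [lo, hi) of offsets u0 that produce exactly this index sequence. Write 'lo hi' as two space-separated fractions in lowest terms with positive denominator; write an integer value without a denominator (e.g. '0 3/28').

10/273 20/273

C = [7/39, 14/39, 16/39, 23/39, 32/39, 1, 1]
j=0 picked index 0: u0 ∈ [0, 7/39)
j=1 picked index 1: u0 ∈ [10/273, 59/273)
j=2 picked index 1: u0 ∈ [-29/273, 20/273)
j=3 picked index 3: u0 ∈ [-5/273, 44/273)
j=4 picked index 4: u0 ∈ [5/273, 68/273)
j=5 picked index 4: u0 ∈ [-34/273, 29/273)
j=6 picked index 5: u0 ∈ [-10/273, 1/7)
intersection: [10/273, 20/273)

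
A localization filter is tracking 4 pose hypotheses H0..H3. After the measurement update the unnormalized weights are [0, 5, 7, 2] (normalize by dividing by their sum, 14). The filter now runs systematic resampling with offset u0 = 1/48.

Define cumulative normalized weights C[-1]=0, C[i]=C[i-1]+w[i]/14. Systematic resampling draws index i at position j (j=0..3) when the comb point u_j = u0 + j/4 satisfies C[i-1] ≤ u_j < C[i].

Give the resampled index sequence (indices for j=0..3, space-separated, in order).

1 1 2 2

C = [0, 5/14, 6/7, 1]
j=0: u_0=1/48 ∈ [0, 5/14) → index 1
j=1: u_1=13/48 ∈ [0, 5/14) → index 1
j=2: u_2=25/48 ∈ [5/14, 6/7) → index 2
j=3: u_3=37/48 ∈ [5/14, 6/7) → index 2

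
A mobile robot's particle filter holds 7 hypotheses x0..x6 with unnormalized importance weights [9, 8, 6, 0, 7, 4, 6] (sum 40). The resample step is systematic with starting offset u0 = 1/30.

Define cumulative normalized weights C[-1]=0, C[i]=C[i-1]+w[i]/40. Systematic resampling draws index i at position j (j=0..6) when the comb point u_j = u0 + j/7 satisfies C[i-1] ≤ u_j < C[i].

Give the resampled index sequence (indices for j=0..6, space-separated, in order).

C = [9/40, 17/40, 23/40, 23/40, 3/4, 17/20, 1]
j=0: u_0=1/30 ∈ [0, 9/40) → index 0
j=1: u_1=37/210 ∈ [0, 9/40) → index 0
j=2: u_2=67/210 ∈ [9/40, 17/40) → index 1
j=3: u_3=97/210 ∈ [17/40, 23/40) → index 2
j=4: u_4=127/210 ∈ [23/40, 3/4) → index 4
j=5: u_5=157/210 ∈ [23/40, 3/4) → index 4
j=6: u_6=187/210 ∈ [17/20, 1) → index 6

0 0 1 2 4 4 6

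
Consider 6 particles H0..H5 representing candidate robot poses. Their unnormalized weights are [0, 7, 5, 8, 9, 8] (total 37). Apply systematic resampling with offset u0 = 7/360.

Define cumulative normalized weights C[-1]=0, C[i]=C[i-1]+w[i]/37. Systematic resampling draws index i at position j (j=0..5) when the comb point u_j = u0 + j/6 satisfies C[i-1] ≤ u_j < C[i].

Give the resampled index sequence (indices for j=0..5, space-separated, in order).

C = [0, 7/37, 12/37, 20/37, 29/37, 1]
j=0: u_0=7/360 ∈ [0, 7/37) → index 1
j=1: u_1=67/360 ∈ [0, 7/37) → index 1
j=2: u_2=127/360 ∈ [12/37, 20/37) → index 3
j=3: u_3=187/360 ∈ [12/37, 20/37) → index 3
j=4: u_4=247/360 ∈ [20/37, 29/37) → index 4
j=5: u_5=307/360 ∈ [29/37, 1) → index 5

1 1 3 3 4 5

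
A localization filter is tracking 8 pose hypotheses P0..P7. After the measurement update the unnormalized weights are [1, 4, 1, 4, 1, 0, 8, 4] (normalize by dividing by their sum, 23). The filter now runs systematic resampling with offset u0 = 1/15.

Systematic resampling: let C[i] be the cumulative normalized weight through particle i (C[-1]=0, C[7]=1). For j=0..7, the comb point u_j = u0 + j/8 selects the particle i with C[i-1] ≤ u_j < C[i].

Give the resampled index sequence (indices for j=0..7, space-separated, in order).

C = [1/23, 5/23, 6/23, 10/23, 11/23, 11/23, 19/23, 1]
j=0: u_0=1/15 ∈ [1/23, 5/23) → index 1
j=1: u_1=23/120 ∈ [1/23, 5/23) → index 1
j=2: u_2=19/60 ∈ [6/23, 10/23) → index 3
j=3: u_3=53/120 ∈ [10/23, 11/23) → index 4
j=4: u_4=17/30 ∈ [11/23, 19/23) → index 6
j=5: u_5=83/120 ∈ [11/23, 19/23) → index 6
j=6: u_6=49/60 ∈ [11/23, 19/23) → index 6
j=7: u_7=113/120 ∈ [19/23, 1) → index 7

1 1 3 4 6 6 6 7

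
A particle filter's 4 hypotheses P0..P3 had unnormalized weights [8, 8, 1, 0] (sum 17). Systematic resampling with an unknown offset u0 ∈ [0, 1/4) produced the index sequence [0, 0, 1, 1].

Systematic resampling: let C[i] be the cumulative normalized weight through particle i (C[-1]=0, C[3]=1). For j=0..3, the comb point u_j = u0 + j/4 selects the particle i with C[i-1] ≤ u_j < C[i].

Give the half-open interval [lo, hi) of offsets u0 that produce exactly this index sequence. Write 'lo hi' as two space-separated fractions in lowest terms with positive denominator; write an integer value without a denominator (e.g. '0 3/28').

C = [8/17, 16/17, 1, 1]
j=0 picked index 0: u0 ∈ [0, 8/17)
j=1 picked index 0: u0 ∈ [-1/4, 15/68)
j=2 picked index 1: u0 ∈ [-1/34, 15/34)
j=3 picked index 1: u0 ∈ [-19/68, 13/68)
intersection: [0, 13/68)

0 13/68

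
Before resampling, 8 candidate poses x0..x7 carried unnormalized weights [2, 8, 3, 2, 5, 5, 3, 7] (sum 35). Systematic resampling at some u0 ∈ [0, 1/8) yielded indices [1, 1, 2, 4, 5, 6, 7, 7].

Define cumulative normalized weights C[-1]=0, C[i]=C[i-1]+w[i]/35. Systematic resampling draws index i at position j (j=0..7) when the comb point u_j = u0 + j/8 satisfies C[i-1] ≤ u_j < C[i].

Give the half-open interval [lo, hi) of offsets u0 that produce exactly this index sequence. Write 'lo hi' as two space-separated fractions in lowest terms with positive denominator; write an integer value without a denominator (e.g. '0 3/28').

5/56 17/140

C = [2/35, 2/7, 13/35, 3/7, 4/7, 5/7, 4/5, 1]
j=0 picked index 1: u0 ∈ [2/35, 2/7)
j=1 picked index 1: u0 ∈ [-19/280, 9/56)
j=2 picked index 2: u0 ∈ [1/28, 17/140)
j=3 picked index 4: u0 ∈ [3/56, 11/56)
j=4 picked index 5: u0 ∈ [1/14, 3/14)
j=5 picked index 6: u0 ∈ [5/56, 7/40)
j=6 picked index 7: u0 ∈ [1/20, 1/4)
j=7 picked index 7: u0 ∈ [-3/40, 1/8)
intersection: [5/56, 17/140)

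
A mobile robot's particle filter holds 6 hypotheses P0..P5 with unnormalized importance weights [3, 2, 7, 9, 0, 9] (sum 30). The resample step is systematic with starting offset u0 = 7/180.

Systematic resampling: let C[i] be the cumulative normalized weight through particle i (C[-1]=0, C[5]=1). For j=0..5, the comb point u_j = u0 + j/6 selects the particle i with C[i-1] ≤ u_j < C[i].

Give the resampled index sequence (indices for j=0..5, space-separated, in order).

0 2 2 3 5 5

C = [1/10, 1/6, 2/5, 7/10, 7/10, 1]
j=0: u_0=7/180 ∈ [0, 1/10) → index 0
j=1: u_1=37/180 ∈ [1/6, 2/5) → index 2
j=2: u_2=67/180 ∈ [1/6, 2/5) → index 2
j=3: u_3=97/180 ∈ [2/5, 7/10) → index 3
j=4: u_4=127/180 ∈ [7/10, 1) → index 5
j=5: u_5=157/180 ∈ [7/10, 1) → index 5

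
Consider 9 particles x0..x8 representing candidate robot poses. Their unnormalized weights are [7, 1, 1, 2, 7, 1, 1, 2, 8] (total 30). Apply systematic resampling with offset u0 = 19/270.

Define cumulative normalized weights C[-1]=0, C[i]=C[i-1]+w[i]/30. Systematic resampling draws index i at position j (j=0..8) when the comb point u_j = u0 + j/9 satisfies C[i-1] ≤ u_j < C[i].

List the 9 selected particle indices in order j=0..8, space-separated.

0 0 2 4 4 5 8 8 8

C = [7/30, 4/15, 3/10, 11/30, 3/5, 19/30, 2/3, 11/15, 1]
j=0: u_0=19/270 ∈ [0, 7/30) → index 0
j=1: u_1=49/270 ∈ [0, 7/30) → index 0
j=2: u_2=79/270 ∈ [4/15, 3/10) → index 2
j=3: u_3=109/270 ∈ [11/30, 3/5) → index 4
j=4: u_4=139/270 ∈ [11/30, 3/5) → index 4
j=5: u_5=169/270 ∈ [3/5, 19/30) → index 5
j=6: u_6=199/270 ∈ [11/15, 1) → index 8
j=7: u_7=229/270 ∈ [11/15, 1) → index 8
j=8: u_8=259/270 ∈ [11/15, 1) → index 8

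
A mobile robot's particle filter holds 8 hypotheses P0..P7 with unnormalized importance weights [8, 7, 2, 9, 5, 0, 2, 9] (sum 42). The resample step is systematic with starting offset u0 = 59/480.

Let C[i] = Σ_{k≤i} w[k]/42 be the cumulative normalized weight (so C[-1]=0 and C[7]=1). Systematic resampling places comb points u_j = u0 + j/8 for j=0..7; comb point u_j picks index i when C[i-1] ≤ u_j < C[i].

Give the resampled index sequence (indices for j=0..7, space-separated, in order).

C = [4/21, 5/14, 17/42, 13/21, 31/42, 31/42, 11/14, 1]
j=0: u_0=59/480 ∈ [0, 4/21) → index 0
j=1: u_1=119/480 ∈ [4/21, 5/14) → index 1
j=2: u_2=179/480 ∈ [5/14, 17/42) → index 2
j=3: u_3=239/480 ∈ [17/42, 13/21) → index 3
j=4: u_4=299/480 ∈ [13/21, 31/42) → index 4
j=5: u_5=359/480 ∈ [31/42, 11/14) → index 6
j=6: u_6=419/480 ∈ [11/14, 1) → index 7
j=7: u_7=479/480 ∈ [11/14, 1) → index 7

0 1 2 3 4 6 7 7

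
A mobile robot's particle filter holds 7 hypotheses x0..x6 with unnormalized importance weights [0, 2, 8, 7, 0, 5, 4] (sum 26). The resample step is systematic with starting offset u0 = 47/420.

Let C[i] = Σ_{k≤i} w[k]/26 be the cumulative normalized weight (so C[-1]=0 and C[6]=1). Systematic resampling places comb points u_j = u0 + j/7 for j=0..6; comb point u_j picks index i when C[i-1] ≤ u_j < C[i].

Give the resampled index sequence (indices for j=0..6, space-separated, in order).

C = [0, 1/13, 5/13, 17/26, 17/26, 11/13, 1]
j=0: u_0=47/420 ∈ [1/13, 5/13) → index 2
j=1: u_1=107/420 ∈ [1/13, 5/13) → index 2
j=2: u_2=167/420 ∈ [5/13, 17/26) → index 3
j=3: u_3=227/420 ∈ [5/13, 17/26) → index 3
j=4: u_4=41/60 ∈ [17/26, 11/13) → index 5
j=5: u_5=347/420 ∈ [17/26, 11/13) → index 5
j=6: u_6=407/420 ∈ [11/13, 1) → index 6

2 2 3 3 5 5 6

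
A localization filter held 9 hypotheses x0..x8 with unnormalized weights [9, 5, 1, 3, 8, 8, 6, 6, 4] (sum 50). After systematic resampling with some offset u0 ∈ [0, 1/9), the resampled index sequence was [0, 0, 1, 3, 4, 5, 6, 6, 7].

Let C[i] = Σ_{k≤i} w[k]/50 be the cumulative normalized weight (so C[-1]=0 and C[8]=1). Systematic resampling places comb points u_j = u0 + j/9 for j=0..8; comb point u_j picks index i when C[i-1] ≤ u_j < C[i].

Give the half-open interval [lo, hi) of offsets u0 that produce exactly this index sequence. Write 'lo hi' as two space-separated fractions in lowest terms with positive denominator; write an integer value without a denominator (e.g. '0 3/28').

1/75 1/45

C = [9/50, 7/25, 3/10, 9/25, 13/25, 17/25, 4/5, 23/25, 1]
j=0 picked index 0: u0 ∈ [0, 9/50)
j=1 picked index 0: u0 ∈ [-1/9, 31/450)
j=2 picked index 1: u0 ∈ [-19/450, 13/225)
j=3 picked index 3: u0 ∈ [-1/30, 2/75)
j=4 picked index 4: u0 ∈ [-19/225, 17/225)
j=5 picked index 5: u0 ∈ [-8/225, 28/225)
j=6 picked index 6: u0 ∈ [1/75, 2/15)
j=7 picked index 6: u0 ∈ [-22/225, 1/45)
j=8 picked index 7: u0 ∈ [-4/45, 7/225)
intersection: [1/75, 1/45)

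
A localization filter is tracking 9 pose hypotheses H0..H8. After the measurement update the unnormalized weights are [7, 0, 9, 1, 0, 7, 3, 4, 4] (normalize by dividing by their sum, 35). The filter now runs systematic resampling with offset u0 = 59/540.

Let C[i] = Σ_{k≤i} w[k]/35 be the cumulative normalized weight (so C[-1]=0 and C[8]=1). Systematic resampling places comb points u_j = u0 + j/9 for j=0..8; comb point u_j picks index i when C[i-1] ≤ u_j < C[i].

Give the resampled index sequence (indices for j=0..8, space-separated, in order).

C = [1/5, 1/5, 16/35, 17/35, 17/35, 24/35, 27/35, 31/35, 1]
j=0: u_0=59/540 ∈ [0, 1/5) → index 0
j=1: u_1=119/540 ∈ [1/5, 16/35) → index 2
j=2: u_2=179/540 ∈ [1/5, 16/35) → index 2
j=3: u_3=239/540 ∈ [1/5, 16/35) → index 2
j=4: u_4=299/540 ∈ [17/35, 24/35) → index 5
j=5: u_5=359/540 ∈ [17/35, 24/35) → index 5
j=6: u_6=419/540 ∈ [27/35, 31/35) → index 7
j=7: u_7=479/540 ∈ [31/35, 1) → index 8
j=8: u_8=539/540 ∈ [31/35, 1) → index 8

0 2 2 2 5 5 7 8 8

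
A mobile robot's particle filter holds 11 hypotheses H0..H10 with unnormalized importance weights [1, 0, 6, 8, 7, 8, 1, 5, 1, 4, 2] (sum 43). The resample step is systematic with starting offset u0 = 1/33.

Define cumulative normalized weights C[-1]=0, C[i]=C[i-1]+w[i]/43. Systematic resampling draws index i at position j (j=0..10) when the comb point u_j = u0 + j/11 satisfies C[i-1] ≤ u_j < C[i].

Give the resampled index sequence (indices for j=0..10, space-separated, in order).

2 2 3 3 4 4 5 5 7 8 9

C = [1/43, 1/43, 7/43, 15/43, 22/43, 30/43, 31/43, 36/43, 37/43, 41/43, 1]
j=0: u_0=1/33 ∈ [1/43, 7/43) → index 2
j=1: u_1=4/33 ∈ [1/43, 7/43) → index 2
j=2: u_2=7/33 ∈ [7/43, 15/43) → index 3
j=3: u_3=10/33 ∈ [7/43, 15/43) → index 3
j=4: u_4=13/33 ∈ [15/43, 22/43) → index 4
j=5: u_5=16/33 ∈ [15/43, 22/43) → index 4
j=6: u_6=19/33 ∈ [22/43, 30/43) → index 5
j=7: u_7=2/3 ∈ [22/43, 30/43) → index 5
j=8: u_8=25/33 ∈ [31/43, 36/43) → index 7
j=9: u_9=28/33 ∈ [36/43, 37/43) → index 8
j=10: u_10=31/33 ∈ [37/43, 41/43) → index 9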